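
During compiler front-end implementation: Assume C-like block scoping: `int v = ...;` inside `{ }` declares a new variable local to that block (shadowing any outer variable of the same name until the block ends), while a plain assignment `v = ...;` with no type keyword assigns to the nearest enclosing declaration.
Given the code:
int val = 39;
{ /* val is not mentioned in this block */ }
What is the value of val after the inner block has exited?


Analyzing scoping rules:
Outer scope: declares val = 39
Inner block: val is neither redeclared nor assigned -> unchanged
After the block -> 39
Result: 39

39


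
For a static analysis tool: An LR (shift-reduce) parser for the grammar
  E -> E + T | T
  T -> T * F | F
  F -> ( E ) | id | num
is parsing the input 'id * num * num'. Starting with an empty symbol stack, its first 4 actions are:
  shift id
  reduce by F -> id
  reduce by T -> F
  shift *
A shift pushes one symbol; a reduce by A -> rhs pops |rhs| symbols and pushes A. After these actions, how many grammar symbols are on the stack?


Tracking the symbol stack through each action:
  Action 1: shift 'id' : push -> stack = [id] (size 1)
  Action 2: reduce by F -> id : pop 1, push F -> stack = [F] (size 1)
  Action 3: reduce by T -> F : pop 1, push T -> stack = [T] (size 1)
  Action 4: shift '*' : push -> stack = [T, *] (size 2)
Final stack size: 2

2


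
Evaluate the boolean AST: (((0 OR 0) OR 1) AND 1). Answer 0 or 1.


Step 1: Evaluate inner node
  0 OR 0 = 0
Step 2: Evaluate next node
  0 OR 1 = 1
Step 3: Evaluate root node
  1 AND 1 = 1

1


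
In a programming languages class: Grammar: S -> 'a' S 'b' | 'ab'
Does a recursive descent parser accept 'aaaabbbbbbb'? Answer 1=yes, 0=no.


Grammar accepts strings of the form a^n b^n (n >= 1)
Word: 'aaaabbbbbbb'
Counting: 4 a's and 7 b's
Check: 4 == 7? No
Mismatch: a-count != b-count
Rejected

0


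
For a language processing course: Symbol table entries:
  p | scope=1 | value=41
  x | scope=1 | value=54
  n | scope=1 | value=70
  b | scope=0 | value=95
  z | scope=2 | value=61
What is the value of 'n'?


Searching symbol table for 'n':
  p | scope=1 | value=41
  x | scope=1 | value=54
  n | scope=1 | value=70 <- MATCH
  b | scope=0 | value=95
  z | scope=2 | value=61
Found 'n' at scope 1 with value 70

70


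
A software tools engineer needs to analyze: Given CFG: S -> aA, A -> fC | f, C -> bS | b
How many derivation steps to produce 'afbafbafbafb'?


Grammar: S -> aA, A -> fC | f, C -> bS | b
Deriving 'afbafbafbafb':
Step 1: S -> aA => aA
Step 2: A -> fC => afC
Step 3: C -> bS => afbS
Step 4: S -> aA => afbaA
Step 5: A -> fC => afbafC
Step 6: C -> bS => afbafbS
Step 7: S -> aA => afbafbaA
Step 8: A -> fC => afbafbafC
Step 9: C -> bS => afbafbafbS
Step 10: S -> aA => afbafbafbaA
Step 11: A -> fC => afbafbafbafC
Step 12: C -> b => afbafbafbafb
Total derivation steps: 12

12


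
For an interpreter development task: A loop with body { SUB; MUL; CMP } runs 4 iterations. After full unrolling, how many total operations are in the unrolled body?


Loop body operations: SUB, MUL, CMP (3 ops per iteration)
Unrolling 4 iterations:
  Iteration 1: SUB, MUL, CMP (3 ops)
  Iteration 2: SUB, MUL, CMP (3 ops)
  Iteration 3: SUB, MUL, CMP (3 ops)
  Iteration 4: SUB, MUL, CMP (3 ops)
Total: 4 iterations * 3 ops/iter = 12 operations

12


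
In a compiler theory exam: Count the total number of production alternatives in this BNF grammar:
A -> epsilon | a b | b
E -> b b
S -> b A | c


Counting alternatives per rule:
  A: 3 alternative(s)
  E: 1 alternative(s)
  S: 2 alternative(s)
Sum: 3 + 1 + 2 = 6

6


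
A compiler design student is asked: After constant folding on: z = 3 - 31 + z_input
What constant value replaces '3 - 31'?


Identifying constant sub-expression:
  Original: z = 3 - 31 + z_input
  3 and 31 are both compile-time constants
  Evaluating: 3 - 31 = -28
  After folding: z = -28 + z_input

-28


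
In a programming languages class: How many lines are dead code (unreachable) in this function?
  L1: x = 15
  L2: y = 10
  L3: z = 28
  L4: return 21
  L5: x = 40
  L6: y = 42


Analyzing control flow:
  L1: reachable (before return)
  L2: reachable (before return)
  L3: reachable (before return)
  L4: reachable (return statement)
  L5: DEAD (after return at L4)
  L6: DEAD (after return at L4)
Return at L4, total lines = 6
Dead lines: L5 through L6
Count: 2

2


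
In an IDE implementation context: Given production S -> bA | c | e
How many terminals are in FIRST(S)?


Production: S -> bA | c | e
Examining each alternative for leading terminals:
  S -> bA : first terminal = 'b'
  S -> c : first terminal = 'c'
  S -> e : first terminal = 'e'
FIRST(S) = {b, c, e}
Count: 3

3


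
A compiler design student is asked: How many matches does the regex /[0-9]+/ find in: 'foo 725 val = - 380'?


Pattern: /[0-9]+/ (int literals)
Input: 'foo 725 val = - 380'
Scanning for matches:
  Match 1: '725'
  Match 2: '380'
Total matches: 2

2


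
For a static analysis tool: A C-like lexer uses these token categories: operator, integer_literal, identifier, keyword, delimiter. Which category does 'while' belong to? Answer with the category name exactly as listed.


Token: 'while'
Checking categories:
  identifier: no
  integer_literal: no
  operator: no
  keyword: YES
  delimiter: no
Category: keyword

keyword


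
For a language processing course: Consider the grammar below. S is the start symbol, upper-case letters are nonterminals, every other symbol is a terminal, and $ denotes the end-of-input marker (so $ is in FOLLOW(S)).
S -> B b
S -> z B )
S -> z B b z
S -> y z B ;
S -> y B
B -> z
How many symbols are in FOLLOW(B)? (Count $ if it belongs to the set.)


S is the start symbol and does not occur in any rule body, so FOLLOW(S) = {$}.
Examining every occurrence of B in a rule body:
  S -> B b : B is followed by terminal 'b' -> add 'b'
  S -> z B ) : B is followed by terminal ')' -> add ')'
  S -> z B b z : B is followed by terminal 'b' -> add 'b' (already in the set)
  S -> y z B ; : B is followed by terminal ';' -> add ';'
  S -> y B : B is at the right end -> add FOLLOW(S) = {$}
  B -> z : B does not occur in the body -> contributes nothing
FOLLOW(B) = {), ;, b, $}
Count: 4

4


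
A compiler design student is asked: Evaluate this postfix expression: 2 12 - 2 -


Processing tokens left to right:
Push 2, Push 12
Pop 2 and 12, compute 2 - 12 = -10, push -10
Push 2
Pop -10 and 2, compute -10 - 2 = -12, push -12
Stack result: -12

-12


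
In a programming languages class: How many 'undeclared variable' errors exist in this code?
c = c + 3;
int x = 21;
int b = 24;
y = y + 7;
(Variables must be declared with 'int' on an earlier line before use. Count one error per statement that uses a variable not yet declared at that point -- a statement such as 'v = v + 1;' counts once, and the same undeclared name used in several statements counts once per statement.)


Scanning code line by line:
  Line 1: use 'c' -> ERROR (undeclared)
  Line 2: declare 'x' -> declared = ['x']
  Line 3: declare 'b' -> declared = ['b', 'x']
  Line 4: use 'y' -> ERROR (undeclared)
Total undeclared variable errors: 2

2


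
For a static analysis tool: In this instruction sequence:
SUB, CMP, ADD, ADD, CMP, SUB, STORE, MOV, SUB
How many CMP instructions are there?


Scanning instruction sequence for CMP:
  Position 1: SUB
  Position 2: CMP <- MATCH
  Position 3: ADD
  Position 4: ADD
  Position 5: CMP <- MATCH
  Position 6: SUB
  Position 7: STORE
  Position 8: MOV
  Position 9: SUB
Matches at positions: [2, 5]
Total CMP count: 2

2


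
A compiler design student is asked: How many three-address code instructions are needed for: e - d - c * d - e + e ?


Expression: e - d - c * d - e + e
Generating three-address code (respecting * over +/- precedence):
  Instruction 1: t1 = c * d
  Instruction 2: t2 = e - d
  Instruction 3: t3 = t2 - t1
  Instruction 4: t4 = t3 - e
  Instruction 5: t5 = t4 + e
Total instructions: 5

5


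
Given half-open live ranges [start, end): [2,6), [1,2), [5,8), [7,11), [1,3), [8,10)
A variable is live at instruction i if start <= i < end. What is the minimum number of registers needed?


Live ranges:
  Var0: [2, 6)
  Var1: [1, 2)
  Var2: [5, 8)
  Var3: [7, 11)
  Var4: [1, 3)
  Var5: [8, 10)
Sweep-line events (position, delta, active):
  pos=1 start -> active=1
  pos=1 start -> active=2
  pos=2 end -> active=1
  pos=2 start -> active=2
  pos=3 end -> active=1
  pos=5 start -> active=2
  pos=6 end -> active=1
  pos=7 start -> active=2
  pos=8 end -> active=1
  pos=8 start -> active=2
  pos=10 end -> active=1
  pos=11 end -> active=0
Maximum simultaneous active: 2
Minimum registers needed: 2

2


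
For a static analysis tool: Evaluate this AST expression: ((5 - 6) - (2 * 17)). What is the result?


Expression: ((5 - 6) - (2 * 17))
Evaluating step by step:
  5 - 6 = -1
  2 * 17 = 34
  -1 - 34 = -35
Result: -35

-35


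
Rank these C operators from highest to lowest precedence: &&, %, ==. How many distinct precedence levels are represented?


Looking up precedence for each operator:
  && -> precedence 2
  % -> precedence 6
  == -> precedence 3
Sorted highest to lowest: %, ==, &&
Distinct precedence values: [6, 3, 2]
Number of distinct levels: 3

3


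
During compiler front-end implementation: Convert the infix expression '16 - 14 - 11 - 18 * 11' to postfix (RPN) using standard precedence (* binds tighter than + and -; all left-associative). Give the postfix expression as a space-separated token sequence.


Applying the shunting-yard algorithm:
  Operand 16 -> output
  Push '-' onto operator stack -> op-stack: [-]
  Operand 14 -> output
  See '-' (prec 1); top '-' (prec 1) >= it -> pop '-' to output
  Push '-' onto operator stack -> op-stack: [-]
  Operand 11 -> output
  See '-' (prec 1); top '-' (prec 1) >= it -> pop '-' to output
  Push '-' onto operator stack -> op-stack: [-]
  Operand 18 -> output
  Push '*' onto operator stack -> op-stack: [-, *]
  Operand 11 -> output
  End of input: pop '*' to output
  End of input: pop '-' to output
Postfix result: 16 14 - 11 - 18 11 * -

16 14 - 11 - 18 11 * -


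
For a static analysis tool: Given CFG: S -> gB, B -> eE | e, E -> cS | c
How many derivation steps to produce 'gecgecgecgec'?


Grammar: S -> gB, B -> eE | e, E -> cS | c
Deriving 'gecgecgecgec':
Step 1: S -> gB => gB
Step 2: B -> eE => geE
Step 3: E -> cS => gecS
Step 4: S -> gB => gecgB
Step 5: B -> eE => gecgeE
Step 6: E -> cS => gecgecS
Step 7: S -> gB => gecgecgB
Step 8: B -> eE => gecgecgeE
Step 9: E -> cS => gecgecgecS
Step 10: S -> gB => gecgecgecgB
Step 11: B -> eE => gecgecgecgeE
Step 12: E -> c => gecgecgecgec
Total derivation steps: 12

12


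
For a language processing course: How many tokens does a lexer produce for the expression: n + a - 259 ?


Scanning 'n + a - 259'
Token 1: 'n' -> identifier
Token 2: '+' -> operator
Token 3: 'a' -> identifier
Token 4: '-' -> operator
Token 5: '259' -> integer_literal
Total tokens: 5

5


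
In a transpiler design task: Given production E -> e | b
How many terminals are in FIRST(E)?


Production: E -> e | b
Examining each alternative for leading terminals:
  E -> e : first terminal = 'e'
  E -> b : first terminal = 'b'
FIRST(E) = {b, e}
Count: 2

2


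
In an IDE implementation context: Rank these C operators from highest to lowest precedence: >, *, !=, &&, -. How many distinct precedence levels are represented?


Looking up precedence for each operator:
  > -> precedence 4
  * -> precedence 6
  != -> precedence 3
  && -> precedence 2
  - -> precedence 5
Sorted highest to lowest: *, -, >, !=, &&
Distinct precedence values: [6, 5, 4, 3, 2]
Number of distinct levels: 5

5


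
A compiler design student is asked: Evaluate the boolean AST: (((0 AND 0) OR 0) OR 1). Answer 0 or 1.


Step 1: Evaluate inner node
  0 AND 0 = 0
Step 2: Evaluate next node
  0 OR 0 = 0
Step 3: Evaluate root node
  0 OR 1 = 1

1


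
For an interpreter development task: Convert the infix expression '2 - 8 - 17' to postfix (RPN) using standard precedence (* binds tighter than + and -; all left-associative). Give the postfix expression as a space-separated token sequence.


Applying the shunting-yard algorithm:
  Operand 2 -> output
  Push '-' onto operator stack -> op-stack: [-]
  Operand 8 -> output
  See '-' (prec 1); top '-' (prec 1) >= it -> pop '-' to output
  Push '-' onto operator stack -> op-stack: [-]
  Operand 17 -> output
  End of input: pop '-' to output
Postfix result: 2 8 - 17 -

2 8 - 17 -


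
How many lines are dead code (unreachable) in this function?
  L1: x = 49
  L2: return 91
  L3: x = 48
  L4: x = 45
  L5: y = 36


Analyzing control flow:
  L1: reachable (before return)
  L2: reachable (return statement)
  L3: DEAD (after return at L2)
  L4: DEAD (after return at L2)
  L5: DEAD (after return at L2)
Return at L2, total lines = 5
Dead lines: L3 through L5
Count: 3

3


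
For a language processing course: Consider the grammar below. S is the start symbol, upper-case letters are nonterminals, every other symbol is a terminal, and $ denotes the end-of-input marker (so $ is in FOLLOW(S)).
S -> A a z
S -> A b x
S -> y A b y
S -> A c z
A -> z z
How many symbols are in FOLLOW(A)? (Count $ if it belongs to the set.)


S is the start symbol and does not occur in any rule body, so FOLLOW(S) = {$}.
Examining every occurrence of A in a rule body:
  S -> A a z : A is followed by terminal 'a' -> add 'a'
  S -> A b x : A is followed by terminal 'b' -> add 'b'
  S -> y A b y : A is followed by terminal 'b' -> add 'b' (already in the set)
  S -> A c z : A is followed by terminal 'c' -> add 'c'
  A -> z z : A does not occur in the body -> contributes nothing
FOLLOW(A) = {a, b, c}
Count: 3

3


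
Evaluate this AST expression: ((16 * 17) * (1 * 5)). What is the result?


Expression: ((16 * 17) * (1 * 5))
Evaluating step by step:
  16 * 17 = 272
  1 * 5 = 5
  272 * 5 = 1360
Result: 1360

1360


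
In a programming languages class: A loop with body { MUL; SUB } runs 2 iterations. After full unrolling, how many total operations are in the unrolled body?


Loop body operations: MUL, SUB (2 ops per iteration)
Unrolling 2 iterations:
  Iteration 1: MUL, SUB (2 ops)
  Iteration 2: MUL, SUB (2 ops)
Total: 2 iterations * 2 ops/iter = 4 operations

4


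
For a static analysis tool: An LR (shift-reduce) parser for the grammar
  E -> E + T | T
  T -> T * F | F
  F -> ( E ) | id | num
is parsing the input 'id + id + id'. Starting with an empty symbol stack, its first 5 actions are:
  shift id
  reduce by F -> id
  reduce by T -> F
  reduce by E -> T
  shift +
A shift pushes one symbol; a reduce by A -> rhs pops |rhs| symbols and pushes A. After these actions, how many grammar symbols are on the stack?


Tracking the symbol stack through each action:
  Action 1: shift 'id' : push -> stack = [id] (size 1)
  Action 2: reduce by F -> id : pop 1, push F -> stack = [F] (size 1)
  Action 3: reduce by T -> F : pop 1, push T -> stack = [T] (size 1)
  Action 4: reduce by E -> T : pop 1, push E -> stack = [E] (size 1)
  Action 5: shift '+' : push -> stack = [E, +] (size 2)
Final stack size: 2

2


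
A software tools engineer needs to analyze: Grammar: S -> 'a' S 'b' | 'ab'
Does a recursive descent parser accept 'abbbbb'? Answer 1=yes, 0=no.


Grammar accepts strings of the form a^n b^n (n >= 1)
Word: 'abbbbb'
Counting: 1 a's and 5 b's
Check: 1 == 5? No
Mismatch: a-count != b-count
Rejected

0


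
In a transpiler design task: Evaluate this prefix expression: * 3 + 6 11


Parsing prefix expression: * 3 + 6 11
Step 1: Innermost operation '+ 6 11'
  6 + 11 = 17
Step 2: Outer operation '* 3 [17]'
  3 * 17 = 51

51


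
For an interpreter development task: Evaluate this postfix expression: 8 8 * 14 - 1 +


Processing tokens left to right:
Push 8, Push 8
Pop 8 and 8, compute 8 * 8 = 64, push 64
Push 14
Pop 64 and 14, compute 64 - 14 = 50, push 50
Push 1
Pop 50 and 1, compute 50 + 1 = 51, push 51
Stack result: 51

51


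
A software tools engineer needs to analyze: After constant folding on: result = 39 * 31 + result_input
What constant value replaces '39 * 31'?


Identifying constant sub-expression:
  Original: result = 39 * 31 + result_input
  39 and 31 are both compile-time constants
  Evaluating: 39 * 31 = 1209
  After folding: result = 1209 + result_input

1209


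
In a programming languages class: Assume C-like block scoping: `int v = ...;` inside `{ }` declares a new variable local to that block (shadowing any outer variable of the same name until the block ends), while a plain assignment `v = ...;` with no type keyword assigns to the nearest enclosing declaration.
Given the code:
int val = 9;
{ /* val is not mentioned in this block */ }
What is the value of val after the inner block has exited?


Analyzing scoping rules:
Outer scope: declares val = 9
Inner block: val is neither redeclared nor assigned -> unchanged
After the block -> 9
Result: 9

9


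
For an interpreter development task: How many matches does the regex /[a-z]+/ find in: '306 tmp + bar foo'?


Pattern: /[a-z]+/ (identifiers)
Input: '306 tmp + bar foo'
Scanning for matches:
  Match 1: 'tmp'
  Match 2: 'bar'
  Match 3: 'foo'
Total matches: 3

3


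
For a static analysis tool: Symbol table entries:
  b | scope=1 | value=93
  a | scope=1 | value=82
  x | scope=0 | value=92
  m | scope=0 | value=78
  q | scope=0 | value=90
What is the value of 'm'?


Searching symbol table for 'm':
  b | scope=1 | value=93
  a | scope=1 | value=82
  x | scope=0 | value=92
  m | scope=0 | value=78 <- MATCH
  q | scope=0 | value=90
Found 'm' at scope 0 with value 78

78


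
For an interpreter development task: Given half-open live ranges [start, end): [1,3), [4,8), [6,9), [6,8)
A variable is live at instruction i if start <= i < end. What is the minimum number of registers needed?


Live ranges:
  Var0: [1, 3)
  Var1: [4, 8)
  Var2: [6, 9)
  Var3: [6, 8)
Sweep-line events (position, delta, active):
  pos=1 start -> active=1
  pos=3 end -> active=0
  pos=4 start -> active=1
  pos=6 start -> active=2
  pos=6 start -> active=3
  pos=8 end -> active=2
  pos=8 end -> active=1
  pos=9 end -> active=0
Maximum simultaneous active: 3
Minimum registers needed: 3

3


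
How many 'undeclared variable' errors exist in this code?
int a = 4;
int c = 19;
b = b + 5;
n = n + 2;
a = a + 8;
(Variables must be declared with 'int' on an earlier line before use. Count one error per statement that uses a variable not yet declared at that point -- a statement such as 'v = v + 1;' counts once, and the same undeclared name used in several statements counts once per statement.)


Scanning code line by line:
  Line 1: declare 'a' -> declared = ['a']
  Line 2: declare 'c' -> declared = ['a', 'c']
  Line 3: use 'b' -> ERROR (undeclared)
  Line 4: use 'n' -> ERROR (undeclared)
  Line 5: use 'a' -> OK (declared)
Total undeclared variable errors: 2

2


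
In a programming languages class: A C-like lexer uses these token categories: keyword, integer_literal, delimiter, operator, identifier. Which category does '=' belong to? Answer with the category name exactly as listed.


Token: '='
Checking categories:
  identifier: no
  integer_literal: no
  operator: YES
  keyword: no
  delimiter: no
Category: operator

operator


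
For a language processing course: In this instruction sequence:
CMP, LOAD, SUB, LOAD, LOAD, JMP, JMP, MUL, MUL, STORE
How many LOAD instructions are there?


Scanning instruction sequence for LOAD:
  Position 1: CMP
  Position 2: LOAD <- MATCH
  Position 3: SUB
  Position 4: LOAD <- MATCH
  Position 5: LOAD <- MATCH
  Position 6: JMP
  Position 7: JMP
  Position 8: MUL
  Position 9: MUL
  Position 10: STORE
Matches at positions: [2, 4, 5]
Total LOAD count: 3

3


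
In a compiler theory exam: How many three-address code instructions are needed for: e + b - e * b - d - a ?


Expression: e + b - e * b - d - a
Generating three-address code (respecting * over +/- precedence):
  Instruction 1: t1 = e * b
  Instruction 2: t2 = e + b
  Instruction 3: t3 = t2 - t1
  Instruction 4: t4 = t3 - d
  Instruction 5: t5 = t4 - a
Total instructions: 5

5


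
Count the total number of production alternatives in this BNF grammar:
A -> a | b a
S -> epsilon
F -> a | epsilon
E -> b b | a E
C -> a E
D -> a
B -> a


Counting alternatives per rule:
  A: 2 alternative(s)
  S: 1 alternative(s)
  F: 2 alternative(s)
  E: 2 alternative(s)
  C: 1 alternative(s)
  D: 1 alternative(s)
  B: 1 alternative(s)
Sum: 2 + 1 + 2 + 2 + 1 + 1 + 1 = 10

10


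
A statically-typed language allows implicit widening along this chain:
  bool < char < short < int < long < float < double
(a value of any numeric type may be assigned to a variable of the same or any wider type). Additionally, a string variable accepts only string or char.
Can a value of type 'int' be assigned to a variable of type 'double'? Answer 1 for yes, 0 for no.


Target variable type: double
Source value type: int
Numeric ranks: int=3, double=6
Widening allowed iff rank(source) <= rank(target): 3 <= 6? Yes
Result: 1

1


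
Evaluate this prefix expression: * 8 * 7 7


Parsing prefix expression: * 8 * 7 7
Step 1: Innermost operation '* 7 7'
  7 * 7 = 49
Step 2: Outer operation '* 8 [49]'
  8 * 49 = 392

392


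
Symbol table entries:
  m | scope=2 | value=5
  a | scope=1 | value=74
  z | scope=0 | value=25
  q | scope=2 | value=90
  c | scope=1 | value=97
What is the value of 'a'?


Searching symbol table for 'a':
  m | scope=2 | value=5
  a | scope=1 | value=74 <- MATCH
  z | scope=0 | value=25
  q | scope=2 | value=90
  c | scope=1 | value=97
Found 'a' at scope 1 with value 74

74


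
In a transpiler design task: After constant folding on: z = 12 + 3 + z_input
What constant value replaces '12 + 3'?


Identifying constant sub-expression:
  Original: z = 12 + 3 + z_input
  12 and 3 are both compile-time constants
  Evaluating: 12 + 3 = 15
  After folding: z = 15 + z_input

15


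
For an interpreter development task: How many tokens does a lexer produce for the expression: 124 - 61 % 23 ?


Scanning '124 - 61 % 23'
Token 1: '124' -> integer_literal
Token 2: '-' -> operator
Token 3: '61' -> integer_literal
Token 4: '%' -> operator
Token 5: '23' -> integer_literal
Total tokens: 5

5


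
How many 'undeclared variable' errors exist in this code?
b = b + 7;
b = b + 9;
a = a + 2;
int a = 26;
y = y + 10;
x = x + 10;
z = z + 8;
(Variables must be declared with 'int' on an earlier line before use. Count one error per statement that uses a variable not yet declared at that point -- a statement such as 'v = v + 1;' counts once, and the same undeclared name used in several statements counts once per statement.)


Scanning code line by line:
  Line 1: use 'b' -> ERROR (undeclared)
  Line 2: use 'b' -> ERROR (undeclared)
  Line 3: use 'a' -> ERROR (undeclared)
  Line 4: declare 'a' -> declared = ['a']
  Line 5: use 'y' -> ERROR (undeclared)
  Line 6: use 'x' -> ERROR (undeclared)
  Line 7: use 'z' -> ERROR (undeclared)
Total undeclared variable errors: 6

6


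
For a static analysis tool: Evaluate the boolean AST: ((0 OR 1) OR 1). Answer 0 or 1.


Step 1: Evaluate inner node
  0 OR 1 = 1
Step 2: Evaluate root node
  1 OR 1 = 1

1


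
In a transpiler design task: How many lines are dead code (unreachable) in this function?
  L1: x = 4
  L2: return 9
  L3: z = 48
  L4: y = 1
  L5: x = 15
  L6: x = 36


Analyzing control flow:
  L1: reachable (before return)
  L2: reachable (return statement)
  L3: DEAD (after return at L2)
  L4: DEAD (after return at L2)
  L5: DEAD (after return at L2)
  L6: DEAD (after return at L2)
Return at L2, total lines = 6
Dead lines: L3 through L6
Count: 4

4


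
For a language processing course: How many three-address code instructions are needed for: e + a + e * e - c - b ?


Expression: e + a + e * e - c - b
Generating three-address code (respecting * over +/- precedence):
  Instruction 1: t1 = e * e
  Instruction 2: t2 = e + a
  Instruction 3: t3 = t2 + t1
  Instruction 4: t4 = t3 - c
  Instruction 5: t5 = t4 - b
Total instructions: 5

5


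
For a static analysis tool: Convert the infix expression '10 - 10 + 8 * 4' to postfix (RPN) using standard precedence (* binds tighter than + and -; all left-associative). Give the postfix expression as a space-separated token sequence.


Applying the shunting-yard algorithm:
  Operand 10 -> output
  Push '-' onto operator stack -> op-stack: [-]
  Operand 10 -> output
  See '+' (prec 1); top '-' (prec 1) >= it -> pop '-' to output
  Push '+' onto operator stack -> op-stack: [+]
  Operand 8 -> output
  Push '*' onto operator stack -> op-stack: [+, *]
  Operand 4 -> output
  End of input: pop '*' to output
  End of input: pop '+' to output
Postfix result: 10 10 - 8 4 * +

10 10 - 8 4 * +


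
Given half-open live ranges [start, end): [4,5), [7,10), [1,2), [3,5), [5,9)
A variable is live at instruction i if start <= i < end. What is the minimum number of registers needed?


Live ranges:
  Var0: [4, 5)
  Var1: [7, 10)
  Var2: [1, 2)
  Var3: [3, 5)
  Var4: [5, 9)
Sweep-line events (position, delta, active):
  pos=1 start -> active=1
  pos=2 end -> active=0
  pos=3 start -> active=1
  pos=4 start -> active=2
  pos=5 end -> active=1
  pos=5 end -> active=0
  pos=5 start -> active=1
  pos=7 start -> active=2
  pos=9 end -> active=1
  pos=10 end -> active=0
Maximum simultaneous active: 2
Minimum registers needed: 2

2


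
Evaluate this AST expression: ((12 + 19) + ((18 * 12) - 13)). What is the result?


Expression: ((12 + 19) + ((18 * 12) - 13))
Evaluating step by step:
  12 + 19 = 31
  18 * 12 = 216
  216 - 13 = 203
  31 + 203 = 234
Result: 234

234


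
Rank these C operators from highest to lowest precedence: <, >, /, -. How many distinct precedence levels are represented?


Looking up precedence for each operator:
  < -> precedence 4
  > -> precedence 4
  / -> precedence 6
  - -> precedence 5
Sorted highest to lowest: /, -, <, >
Distinct precedence values: [6, 5, 4]
Number of distinct levels: 3

3


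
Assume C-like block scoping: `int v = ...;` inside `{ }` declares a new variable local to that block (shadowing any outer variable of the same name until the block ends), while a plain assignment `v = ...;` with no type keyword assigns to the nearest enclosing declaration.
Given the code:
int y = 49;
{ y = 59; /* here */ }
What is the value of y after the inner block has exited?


Analyzing scoping rules:
Outer scope: declares y = 49
Inner block: 'y = 59;' has no type keyword, so it is an assignment to the outer y (no shadowing)
The assignment changed the outer variable itself, so the new value persists after the block -> 59
Result: 59

59


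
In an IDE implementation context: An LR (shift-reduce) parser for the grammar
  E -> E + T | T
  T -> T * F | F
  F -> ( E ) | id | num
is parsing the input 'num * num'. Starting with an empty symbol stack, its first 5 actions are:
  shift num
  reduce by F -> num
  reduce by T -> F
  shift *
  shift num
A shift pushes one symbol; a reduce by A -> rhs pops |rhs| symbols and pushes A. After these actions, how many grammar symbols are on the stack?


Tracking the symbol stack through each action:
  Action 1: shift 'num' : push -> stack = [num] (size 1)
  Action 2: reduce by F -> num : pop 1, push F -> stack = [F] (size 1)
  Action 3: reduce by T -> F : pop 1, push T -> stack = [T] (size 1)
  Action 4: shift '*' : push -> stack = [T, *] (size 2)
  Action 5: shift 'num' : push -> stack = [T, *, num] (size 3)
Final stack size: 3

3


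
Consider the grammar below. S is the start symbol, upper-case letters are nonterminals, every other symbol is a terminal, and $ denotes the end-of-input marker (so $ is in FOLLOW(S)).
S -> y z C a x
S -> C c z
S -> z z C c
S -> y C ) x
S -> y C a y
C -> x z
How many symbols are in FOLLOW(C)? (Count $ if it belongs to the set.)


S is the start symbol and does not occur in any rule body, so FOLLOW(S) = {$}.
Examining every occurrence of C in a rule body:
  S -> y z C a x : C is followed by terminal 'a' -> add 'a'
  S -> C c z : C is followed by terminal 'c' -> add 'c'
  S -> z z C c : C is followed by terminal 'c' -> add 'c' (already in the set)
  S -> y C ) x : C is followed by terminal ')' -> add ')'
  S -> y C a y : C is followed by terminal 'a' -> add 'a' (already in the set)
  C -> x z : C does not occur in the body -> contributes nothing
FOLLOW(C) = {), a, c}
Count: 3

3


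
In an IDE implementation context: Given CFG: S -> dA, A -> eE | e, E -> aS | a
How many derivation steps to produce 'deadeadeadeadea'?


Grammar: S -> dA, A -> eE | e, E -> aS | a
Deriving 'deadeadeadeadea':
Step 1: S -> dA => dA
Step 2: A -> eE => deE
Step 3: E -> aS => deaS
Step 4: S -> dA => deadA
Step 5: A -> eE => deadeE
Step 6: E -> aS => deadeaS
Step 7: S -> dA => deadeadA
Step 8: A -> eE => deadeadeE
Step 9: E -> aS => deadeadeaS
Step 10: S -> dA => deadeadeadA
Step 11: A -> eE => deadeadeadeE
Step 12: E -> aS => deadeadeadeaS
Step 13: S -> dA => deadeadeadeadA
Step 14: A -> eE => deadeadeadeadeE
Step 15: E -> a => deadeadeadeadea
Total derivation steps: 15

15


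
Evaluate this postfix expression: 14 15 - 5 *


Processing tokens left to right:
Push 14, Push 15
Pop 14 and 15, compute 14 - 15 = -1, push -1
Push 5
Pop -1 and 5, compute -1 * 5 = -5, push -5
Stack result: -5

-5


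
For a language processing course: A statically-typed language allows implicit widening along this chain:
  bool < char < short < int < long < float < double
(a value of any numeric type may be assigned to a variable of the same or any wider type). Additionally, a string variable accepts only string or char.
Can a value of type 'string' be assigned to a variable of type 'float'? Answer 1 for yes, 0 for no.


Target variable type: float
Source value type: string
Rule: string cannot widen to any numeric type
Result: 0

0


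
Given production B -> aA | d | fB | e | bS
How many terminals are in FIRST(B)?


Production: B -> aA | d | fB | e | bS
Examining each alternative for leading terminals:
  B -> aA : first terminal = 'a'
  B -> d : first terminal = 'd'
  B -> fB : first terminal = 'f'
  B -> e : first terminal = 'e'
  B -> bS : first terminal = 'b'
FIRST(B) = {a, b, d, e, f}
Count: 5

5


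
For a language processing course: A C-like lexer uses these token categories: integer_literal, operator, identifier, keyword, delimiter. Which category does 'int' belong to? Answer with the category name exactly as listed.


Token: 'int'
Checking categories:
  identifier: no
  integer_literal: no
  operator: no
  keyword: YES
  delimiter: no
Category: keyword

keyword


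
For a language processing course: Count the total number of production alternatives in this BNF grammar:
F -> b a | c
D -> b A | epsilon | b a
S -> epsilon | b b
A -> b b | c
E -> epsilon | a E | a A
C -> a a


Counting alternatives per rule:
  F: 2 alternative(s)
  D: 3 alternative(s)
  S: 2 alternative(s)
  A: 2 alternative(s)
  E: 3 alternative(s)
  C: 1 alternative(s)
Sum: 2 + 3 + 2 + 2 + 3 + 1 = 13

13


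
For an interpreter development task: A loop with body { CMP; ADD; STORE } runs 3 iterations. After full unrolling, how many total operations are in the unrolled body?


Loop body operations: CMP, ADD, STORE (3 ops per iteration)
Unrolling 3 iterations:
  Iteration 1: CMP, ADD, STORE (3 ops)
  Iteration 2: CMP, ADD, STORE (3 ops)
  Iteration 3: CMP, ADD, STORE (3 ops)
Total: 3 iterations * 3 ops/iter = 9 operations

9


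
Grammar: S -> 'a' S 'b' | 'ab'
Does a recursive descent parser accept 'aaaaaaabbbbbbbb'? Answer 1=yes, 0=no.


Grammar accepts strings of the form a^n b^n (n >= 1)
Word: 'aaaaaaabbbbbbbb'
Counting: 7 a's and 8 b's
Check: 7 == 8? No
Mismatch: a-count != b-count
Rejected

0


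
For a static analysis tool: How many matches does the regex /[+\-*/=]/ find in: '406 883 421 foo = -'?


Pattern: /[+\-*/=]/ (operators)
Input: '406 883 421 foo = -'
Scanning for matches:
  Match 1: '='
  Match 2: '-'
Total matches: 2

2


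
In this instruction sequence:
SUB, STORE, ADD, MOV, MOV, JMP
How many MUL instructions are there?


Scanning instruction sequence for MUL:
  Position 1: SUB
  Position 2: STORE
  Position 3: ADD
  Position 4: MOV
  Position 5: MOV
  Position 6: JMP
Matches at positions: []
Total MUL count: 0

0


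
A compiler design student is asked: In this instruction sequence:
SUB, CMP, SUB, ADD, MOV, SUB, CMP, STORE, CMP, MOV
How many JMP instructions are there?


Scanning instruction sequence for JMP:
  Position 1: SUB
  Position 2: CMP
  Position 3: SUB
  Position 4: ADD
  Position 5: MOV
  Position 6: SUB
  Position 7: CMP
  Position 8: STORE
  Position 9: CMP
  Position 10: MOV
Matches at positions: []
Total JMP count: 0

0


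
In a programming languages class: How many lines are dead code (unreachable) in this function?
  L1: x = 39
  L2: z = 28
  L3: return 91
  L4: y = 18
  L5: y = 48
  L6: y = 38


Analyzing control flow:
  L1: reachable (before return)
  L2: reachable (before return)
  L3: reachable (return statement)
  L4: DEAD (after return at L3)
  L5: DEAD (after return at L3)
  L6: DEAD (after return at L3)
Return at L3, total lines = 6
Dead lines: L4 through L6
Count: 3

3


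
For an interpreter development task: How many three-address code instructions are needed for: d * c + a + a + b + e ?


Expression: d * c + a + a + b + e
Generating three-address code (respecting * over +/- precedence):
  Instruction 1: t1 = d * c
  Instruction 2: t2 = t1 + a
  Instruction 3: t3 = t2 + a
  Instruction 4: t4 = t3 + b
  Instruction 5: t5 = t4 + e
Total instructions: 5

5


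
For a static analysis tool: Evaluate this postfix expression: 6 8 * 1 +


Processing tokens left to right:
Push 6, Push 8
Pop 6 and 8, compute 6 * 8 = 48, push 48
Push 1
Pop 48 and 1, compute 48 + 1 = 49, push 49
Stack result: 49

49


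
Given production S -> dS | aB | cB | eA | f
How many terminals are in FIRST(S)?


Production: S -> dS | aB | cB | eA | f
Examining each alternative for leading terminals:
  S -> dS : first terminal = 'd'
  S -> aB : first terminal = 'a'
  S -> cB : first terminal = 'c'
  S -> eA : first terminal = 'e'
  S -> f : first terminal = 'f'
FIRST(S) = {a, c, d, e, f}
Count: 5

5


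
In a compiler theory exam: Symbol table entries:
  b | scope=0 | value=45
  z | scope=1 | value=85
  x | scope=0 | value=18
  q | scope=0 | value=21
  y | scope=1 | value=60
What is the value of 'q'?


Searching symbol table for 'q':
  b | scope=0 | value=45
  z | scope=1 | value=85
  x | scope=0 | value=18
  q | scope=0 | value=21 <- MATCH
  y | scope=1 | value=60
Found 'q' at scope 0 with value 21

21


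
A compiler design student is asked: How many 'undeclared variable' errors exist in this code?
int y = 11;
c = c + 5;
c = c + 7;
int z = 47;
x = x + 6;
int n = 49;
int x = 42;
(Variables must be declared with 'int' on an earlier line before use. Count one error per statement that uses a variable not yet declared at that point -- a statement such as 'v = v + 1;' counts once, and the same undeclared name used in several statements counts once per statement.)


Scanning code line by line:
  Line 1: declare 'y' -> declared = ['y']
  Line 2: use 'c' -> ERROR (undeclared)
  Line 3: use 'c' -> ERROR (undeclared)
  Line 4: declare 'z' -> declared = ['y', 'z']
  Line 5: use 'x' -> ERROR (undeclared)
  Line 6: declare 'n' -> declared = ['n', 'y', 'z']
  Line 7: declare 'x' -> declared = ['n', 'x', 'y', 'z']
Total undeclared variable errors: 3

3


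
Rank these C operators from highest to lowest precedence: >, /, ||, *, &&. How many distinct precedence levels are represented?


Looking up precedence for each operator:
  > -> precedence 4
  / -> precedence 6
  || -> precedence 1
  * -> precedence 6
  && -> precedence 2
Sorted highest to lowest: /, *, >, &&, ||
Distinct precedence values: [6, 4, 2, 1]
Number of distinct levels: 4

4


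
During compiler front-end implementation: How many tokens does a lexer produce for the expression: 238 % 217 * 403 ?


Scanning '238 % 217 * 403'
Token 1: '238' -> integer_literal
Token 2: '%' -> operator
Token 3: '217' -> integer_literal
Token 4: '*' -> operator
Token 5: '403' -> integer_literal
Total tokens: 5

5


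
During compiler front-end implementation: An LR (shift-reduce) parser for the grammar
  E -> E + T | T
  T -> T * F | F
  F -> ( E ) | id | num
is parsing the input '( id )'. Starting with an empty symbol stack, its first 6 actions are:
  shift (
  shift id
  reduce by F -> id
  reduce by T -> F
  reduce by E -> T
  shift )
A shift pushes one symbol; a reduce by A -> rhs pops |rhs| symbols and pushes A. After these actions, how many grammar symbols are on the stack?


Tracking the symbol stack through each action:
  Action 1: shift '(' : push -> stack = [(] (size 1)
  Action 2: shift 'id' : push -> stack = [(, id] (size 2)
  Action 3: reduce by F -> id : pop 1, push F -> stack = [(, F] (size 2)
  Action 4: reduce by T -> F : pop 1, push T -> stack = [(, T] (size 2)
  Action 5: reduce by E -> T : pop 1, push E -> stack = [(, E] (size 2)
  Action 6: shift ')' : push -> stack = [(, E, )] (size 3)
Final stack size: 3

3


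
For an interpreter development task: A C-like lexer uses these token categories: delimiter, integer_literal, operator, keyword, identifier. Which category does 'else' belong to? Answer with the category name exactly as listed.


Token: 'else'
Checking categories:
  identifier: no
  integer_literal: no
  operator: no
  keyword: YES
  delimiter: no
Category: keyword

keyword


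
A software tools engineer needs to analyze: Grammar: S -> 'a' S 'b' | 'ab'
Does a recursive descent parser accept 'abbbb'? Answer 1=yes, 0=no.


Grammar accepts strings of the form a^n b^n (n >= 1)
Word: 'abbbb'
Counting: 1 a's and 4 b's
Check: 1 == 4? No
Mismatch: a-count != b-count
Rejected

0


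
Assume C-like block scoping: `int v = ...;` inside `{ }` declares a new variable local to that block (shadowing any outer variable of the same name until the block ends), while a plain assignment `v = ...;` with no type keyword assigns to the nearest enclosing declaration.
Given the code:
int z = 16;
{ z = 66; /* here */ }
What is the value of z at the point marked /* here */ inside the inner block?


Analyzing scoping rules:
Outer scope: declares z = 16
Inner block: 'z = 66;' has no type keyword, so it is an assignment to the outer z (no shadowing)
Inside the block, after the assignment -> 66
Result: 66

66


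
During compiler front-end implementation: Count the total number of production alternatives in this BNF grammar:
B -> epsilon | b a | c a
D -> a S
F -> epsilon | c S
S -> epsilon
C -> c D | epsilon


Counting alternatives per rule:
  B: 3 alternative(s)
  D: 1 alternative(s)
  F: 2 alternative(s)
  S: 1 alternative(s)
  C: 2 alternative(s)
Sum: 3 + 1 + 2 + 1 + 2 = 9

9


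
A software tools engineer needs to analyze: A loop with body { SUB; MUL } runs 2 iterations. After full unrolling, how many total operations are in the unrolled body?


Loop body operations: SUB, MUL (2 ops per iteration)
Unrolling 2 iterations:
  Iteration 1: SUB, MUL (2 ops)
  Iteration 2: SUB, MUL (2 ops)
Total: 2 iterations * 2 ops/iter = 4 operations

4


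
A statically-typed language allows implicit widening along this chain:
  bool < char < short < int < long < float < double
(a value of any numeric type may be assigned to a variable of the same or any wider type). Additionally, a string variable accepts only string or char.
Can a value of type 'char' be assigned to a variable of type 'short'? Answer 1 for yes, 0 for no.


Target variable type: short
Source value type: char
Numeric ranks: char=1, short=2
Widening allowed iff rank(source) <= rank(target): 1 <= 2? Yes
Result: 1

1


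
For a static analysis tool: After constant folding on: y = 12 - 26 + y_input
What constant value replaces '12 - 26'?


Identifying constant sub-expression:
  Original: y = 12 - 26 + y_input
  12 and 26 are both compile-time constants
  Evaluating: 12 - 26 = -14
  After folding: y = -14 + y_input

-14
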